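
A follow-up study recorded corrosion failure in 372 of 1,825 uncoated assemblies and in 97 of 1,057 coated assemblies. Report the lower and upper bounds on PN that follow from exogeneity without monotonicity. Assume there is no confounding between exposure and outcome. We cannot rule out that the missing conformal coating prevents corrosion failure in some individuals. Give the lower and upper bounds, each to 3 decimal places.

0.550 ≤ PN ≤ 1.000

p₁ = P(outcome | exposed) = 372/1825 = 0.20384
p₀ = P(outcome | unexposed) = 97/1057 = 0.091769
Under exogeneity alone the bounds on PN are max{0,(p₁−p₀)/p₁} ≤ PN ≤ min{1,(1−p₀)/p₁}.
  lower = (p₁ − p₀)/p₁ = 0.11207 / 0.20384 ≈ 0.5498
  upper = min{1, (1 − p₀)/p₁} = 0.90823 / 0.20384 ≈ 4.4557 → capped at 1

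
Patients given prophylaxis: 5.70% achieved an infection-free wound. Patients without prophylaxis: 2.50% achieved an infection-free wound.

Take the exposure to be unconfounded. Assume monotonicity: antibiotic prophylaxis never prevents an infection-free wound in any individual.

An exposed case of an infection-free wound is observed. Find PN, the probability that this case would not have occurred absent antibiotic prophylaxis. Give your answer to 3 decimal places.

p₁ = 0.057, p₀ = 0.025.
Under exogeneity and monotonicity, PN = (p₁ − p₀) / p₁.
PN = (0.057 − 0.025) / 0.057 = 0.032 / 0.057 ≈ 0.5614

PN ≈ 0.561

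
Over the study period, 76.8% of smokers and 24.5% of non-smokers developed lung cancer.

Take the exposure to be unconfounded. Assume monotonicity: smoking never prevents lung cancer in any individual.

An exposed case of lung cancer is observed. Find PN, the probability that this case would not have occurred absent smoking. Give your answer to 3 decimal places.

PN ≈ 0.681

p₁ = 0.768, p₀ = 0.245.
Under exogeneity and monotonicity, PN = (p₁ − p₀) / p₁.
PN = (0.768 − 0.245) / 0.768 = 0.523 / 0.768 ≈ 0.6810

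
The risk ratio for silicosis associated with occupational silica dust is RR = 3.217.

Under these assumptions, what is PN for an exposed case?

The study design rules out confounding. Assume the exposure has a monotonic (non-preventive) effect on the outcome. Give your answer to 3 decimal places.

PN ≈ 0.689

Under exogeneity and monotonicity, PN = (RR − 1) / RR = 1 − 1/RR.
PN = (3.217 − 1) / 3.217 = 2.217 / 3.217 ≈ 0.6892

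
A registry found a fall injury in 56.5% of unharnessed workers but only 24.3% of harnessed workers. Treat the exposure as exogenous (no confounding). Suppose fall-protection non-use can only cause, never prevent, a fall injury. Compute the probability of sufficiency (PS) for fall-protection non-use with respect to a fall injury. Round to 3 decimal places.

p₁ = 0.565, p₀ = 0.243.
Under exogeneity and monotonicity, PS = (p₁ − p₀) / (1 − p₀).
PS = (0.565 − 0.243) / (1 − 0.243) = 0.322 / 0.757 ≈ 0.4254

PS ≈ 0.425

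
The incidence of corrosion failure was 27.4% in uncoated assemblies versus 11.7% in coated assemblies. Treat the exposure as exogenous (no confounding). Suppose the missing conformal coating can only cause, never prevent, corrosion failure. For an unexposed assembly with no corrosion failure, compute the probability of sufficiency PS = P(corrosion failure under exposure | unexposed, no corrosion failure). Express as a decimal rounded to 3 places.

PS ≈ 0.178

p₁ = 0.274, p₀ = 0.117.
Under exogeneity and monotonicity, PS = (p₁ − p₀) / (1 − p₀).
PS = (0.274 − 0.117) / (1 − 0.117) = 0.157 / 0.883 ≈ 0.1778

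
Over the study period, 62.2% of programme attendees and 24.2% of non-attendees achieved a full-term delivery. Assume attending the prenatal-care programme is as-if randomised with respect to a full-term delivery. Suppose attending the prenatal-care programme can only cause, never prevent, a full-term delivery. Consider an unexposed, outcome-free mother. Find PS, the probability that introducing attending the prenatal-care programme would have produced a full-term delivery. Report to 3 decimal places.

p₁ = 0.622, p₀ = 0.242.
Under exogeneity and monotonicity, PS = (p₁ − p₀) / (1 − p₀).
PS = (0.622 − 0.242) / (1 − 0.242) = 0.38 / 0.758 ≈ 0.5013

PS ≈ 0.501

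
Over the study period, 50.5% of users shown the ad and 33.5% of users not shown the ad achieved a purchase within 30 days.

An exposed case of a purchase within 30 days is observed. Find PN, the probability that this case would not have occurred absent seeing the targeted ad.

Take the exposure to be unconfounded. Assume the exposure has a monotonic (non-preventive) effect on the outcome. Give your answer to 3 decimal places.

p₁ = 0.505, p₀ = 0.335.
Under exogeneity and monotonicity, PN = (p₁ − p₀) / p₁.
PN = (0.505 − 0.335) / 0.505 = 0.17 / 0.505 ≈ 0.3366

PN ≈ 0.337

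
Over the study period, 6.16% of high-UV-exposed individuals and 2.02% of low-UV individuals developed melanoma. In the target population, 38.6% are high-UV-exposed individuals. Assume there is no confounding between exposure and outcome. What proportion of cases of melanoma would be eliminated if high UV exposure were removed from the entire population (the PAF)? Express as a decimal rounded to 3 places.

PAF ≈ 0.442

p₁ = 0.0616, p₀ = 0.0202.
Overall risk P(Y=1) = π·p₁ + (1−π)·p₀ = 0.386×0.0616 + 0.614×0.0202 = 0.03618.
Under exogeneity, PAF = [P(Y=1) − p₀] / P(Y=1).
PAF = (0.03618 − 0.0202) / 0.03618 ≈ 0.4417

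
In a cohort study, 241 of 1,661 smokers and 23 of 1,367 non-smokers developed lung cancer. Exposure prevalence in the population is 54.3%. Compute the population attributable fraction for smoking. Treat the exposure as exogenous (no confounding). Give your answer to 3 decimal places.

PAF ≈ 0.805

p₁ = P(outcome | exposed) = 241/1661 = 0.14509
p₀ = P(outcome | unexposed) = 23/1367 = 0.016825
Overall risk P(Y=1) = π·p₁ + (1−π)·p₀ = 0.543×0.14509 + 0.457×0.016825 = 0.086475.
Under exogeneity, PAF = [P(Y=1) − p₀] / P(Y=1).
PAF = (0.086475 − 0.016825) / 0.086475 ≈ 0.8054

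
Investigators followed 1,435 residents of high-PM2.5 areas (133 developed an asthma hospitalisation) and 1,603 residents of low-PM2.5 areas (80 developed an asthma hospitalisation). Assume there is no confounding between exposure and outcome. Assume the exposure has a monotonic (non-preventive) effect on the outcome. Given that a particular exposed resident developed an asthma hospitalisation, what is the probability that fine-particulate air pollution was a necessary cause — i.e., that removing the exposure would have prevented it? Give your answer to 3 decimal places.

p₁ = P(outcome | exposed) = 133/1435 = 0.092683
p₀ = P(outcome | unexposed) = 80/1603 = 0.049906
Under exogeneity and monotonicity, PN = (p₁ − p₀) / p₁.
PN = (0.092683 − 0.049906) / 0.092683 = 0.042777 / 0.092683 ≈ 0.4615

PN ≈ 0.462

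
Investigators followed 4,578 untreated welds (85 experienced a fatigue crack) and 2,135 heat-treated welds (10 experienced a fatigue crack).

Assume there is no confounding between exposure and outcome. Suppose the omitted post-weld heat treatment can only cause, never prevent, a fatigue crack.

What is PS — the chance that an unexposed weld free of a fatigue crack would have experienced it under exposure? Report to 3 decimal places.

PS ≈ 0.014

p₁ = P(outcome | exposed) = 85/4578 = 0.018567
p₀ = P(outcome | unexposed) = 10/2135 = 0.0046838
Under exogeneity and monotonicity, PS = (p₁ − p₀) / (1 − p₀).
PS = (0.018567 − 0.0046838) / (1 − 0.0046838) = 0.013883 / 0.99532 ≈ 0.0139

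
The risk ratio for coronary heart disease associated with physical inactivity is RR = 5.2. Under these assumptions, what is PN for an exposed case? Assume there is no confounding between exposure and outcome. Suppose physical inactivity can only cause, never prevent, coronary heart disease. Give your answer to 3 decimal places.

Under exogeneity and monotonicity, PN = (RR − 1) / RR = 1 − 1/RR.
PN = (5.2 − 1) / 5.2 = 4.2 / 5.2 ≈ 0.8077

PN ≈ 0.808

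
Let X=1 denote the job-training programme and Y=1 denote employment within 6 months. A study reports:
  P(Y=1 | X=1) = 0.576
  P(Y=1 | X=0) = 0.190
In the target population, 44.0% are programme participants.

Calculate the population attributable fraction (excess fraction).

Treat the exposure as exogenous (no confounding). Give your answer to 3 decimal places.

Let p₁ = 0.576, p₀ = 0.19.
Overall risk P(Y=1) = π·p₁ + (1−π)·p₀ = 0.44×0.576 + 0.56×0.19 = 0.35984.
Under exogeneity, PAF = [P(Y=1) − p₀] / P(Y=1).
PAF = (0.35984 − 0.19) / 0.35984 ≈ 0.4720

PAF ≈ 0.472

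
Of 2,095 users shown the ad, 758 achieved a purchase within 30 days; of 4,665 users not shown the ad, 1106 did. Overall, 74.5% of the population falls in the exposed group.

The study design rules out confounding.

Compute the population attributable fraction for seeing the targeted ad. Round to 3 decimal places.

p₁ = P(outcome | exposed) = 758/2095 = 0.36181
p₀ = P(outcome | unexposed) = 1106/4665 = 0.23708
Overall risk P(Y=1) = π·p₁ + (1−π)·p₀ = 0.745×0.36181 + 0.255×0.23708 = 0.33001.
Under exogeneity, PAF = [P(Y=1) − p₀] / P(Y=1).
PAF = (0.33001 − 0.23708) / 0.33001 ≈ 0.2816

PAF ≈ 0.282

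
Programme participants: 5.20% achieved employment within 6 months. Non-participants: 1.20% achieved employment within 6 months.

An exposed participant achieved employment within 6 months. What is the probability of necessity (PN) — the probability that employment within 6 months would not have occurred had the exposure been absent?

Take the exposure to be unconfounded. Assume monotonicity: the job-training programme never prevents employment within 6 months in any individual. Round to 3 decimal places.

p₁ = 0.052, p₀ = 0.012.
Under exogeneity and monotonicity, PN = (p₁ − p₀) / p₁.
PN = (0.052 − 0.012) / 0.052 = 0.04 / 0.052 ≈ 0.7692

PN ≈ 0.769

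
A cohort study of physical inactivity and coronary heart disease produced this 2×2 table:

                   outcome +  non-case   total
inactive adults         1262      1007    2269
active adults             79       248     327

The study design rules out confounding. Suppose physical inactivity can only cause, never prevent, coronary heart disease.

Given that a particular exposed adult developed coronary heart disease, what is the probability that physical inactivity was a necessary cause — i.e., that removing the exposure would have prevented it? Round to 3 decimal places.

PN ≈ 0.566

p₁ = P(outcome | exposed) = 1262/2269 = 0.55619
p₀ = P(outcome | unexposed) = 79/327 = 0.24159
Under exogeneity and monotonicity, PN = (p₁ − p₀)/p₁.
PN = (0.55619 − 0.24159) / 0.55619 ≈ 0.5656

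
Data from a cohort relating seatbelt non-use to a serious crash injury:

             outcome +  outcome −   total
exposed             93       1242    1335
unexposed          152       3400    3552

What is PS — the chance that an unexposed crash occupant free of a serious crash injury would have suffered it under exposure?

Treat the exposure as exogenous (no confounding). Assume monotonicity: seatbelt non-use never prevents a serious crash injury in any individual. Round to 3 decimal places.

PS ≈ 0.028

p₁ = P(outcome | exposed) = 93/1335 = 0.069663
p₀ = P(outcome | unexposed) = 152/3552 = 0.042793
Under exogeneity and monotonicity, PS = (p₁ − p₀)/(1 − p₀).
PS = (0.069663 − 0.042793) / 0.95721 ≈ 0.0281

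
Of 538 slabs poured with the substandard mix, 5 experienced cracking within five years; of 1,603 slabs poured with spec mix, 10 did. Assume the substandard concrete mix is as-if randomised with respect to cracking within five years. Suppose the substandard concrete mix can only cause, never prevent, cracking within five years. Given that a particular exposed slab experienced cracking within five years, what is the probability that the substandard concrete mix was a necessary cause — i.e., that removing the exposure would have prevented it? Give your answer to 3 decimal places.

p₁ = P(outcome | exposed) = 5/538 = 0.0092937
p₀ = P(outcome | unexposed) = 10/1603 = 0.0062383
Under exogeneity and monotonicity, PN = (p₁ − p₀) / p₁.
PN = (0.0092937 − 0.0062383) / 0.0092937 = 0.0030554 / 0.0092937 ≈ 0.3288

PN ≈ 0.329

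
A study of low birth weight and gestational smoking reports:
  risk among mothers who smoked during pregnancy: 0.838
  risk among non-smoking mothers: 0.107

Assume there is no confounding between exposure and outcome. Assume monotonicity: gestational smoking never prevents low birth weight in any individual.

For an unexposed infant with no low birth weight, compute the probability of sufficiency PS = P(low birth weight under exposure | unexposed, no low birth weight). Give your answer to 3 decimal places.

Let p₁ = 0.838, p₀ = 0.107.
Under exogeneity and monotonicity, PS = (p₁ − p₀) / (1 − p₀).
PS = (0.838 − 0.107) / (1 − 0.107) = 0.731 / 0.893 ≈ 0.8186

PS ≈ 0.819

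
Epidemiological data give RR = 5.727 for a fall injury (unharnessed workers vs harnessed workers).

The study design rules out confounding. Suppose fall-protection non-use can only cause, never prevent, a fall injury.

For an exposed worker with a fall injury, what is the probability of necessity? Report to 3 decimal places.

Under exogeneity and monotonicity, PN = (RR − 1) / RR = 1 − 1/RR.
PN = (5.727 − 1) / 5.727 = 4.727 / 5.727 ≈ 0.8254

PN ≈ 0.825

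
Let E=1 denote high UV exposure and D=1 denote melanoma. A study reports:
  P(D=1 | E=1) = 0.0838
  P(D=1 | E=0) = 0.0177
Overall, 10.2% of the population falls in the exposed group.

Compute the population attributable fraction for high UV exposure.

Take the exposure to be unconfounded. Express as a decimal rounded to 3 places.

PAF ≈ 0.276

Let p₁ = 0.0838, p₀ = 0.0177.
Overall risk P(Y=1) = π·p₁ + (1−π)·p₀ = 0.102×0.0838 + 0.898×0.0177 = 0.024442.
Under exogeneity, PAF = [P(Y=1) − p₀] / P(Y=1).
PAF = (0.024442 − 0.0177) / 0.024442 ≈ 0.2758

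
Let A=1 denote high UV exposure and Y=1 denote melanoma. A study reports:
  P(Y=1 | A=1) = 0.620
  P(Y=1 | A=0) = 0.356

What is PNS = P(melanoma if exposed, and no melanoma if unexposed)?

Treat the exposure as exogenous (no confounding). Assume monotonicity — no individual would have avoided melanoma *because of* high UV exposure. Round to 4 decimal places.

PNS ≈ 0.2640

Let p₁ = 0.62, p₀ = 0.356.
Under exogeneity and monotonicity, PNS = p₁ − p₀.
PNS = 0.62 − 0.356 = 0.264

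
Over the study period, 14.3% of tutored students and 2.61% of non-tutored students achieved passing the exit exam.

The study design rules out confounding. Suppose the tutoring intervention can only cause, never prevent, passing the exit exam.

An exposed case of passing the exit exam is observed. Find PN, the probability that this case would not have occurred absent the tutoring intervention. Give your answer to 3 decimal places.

PN ≈ 0.817

p₁ = 0.143, p₀ = 0.0261.
Under exogeneity and monotonicity, PN = (p₁ − p₀) / p₁.
PN = (0.143 − 0.0261) / 0.143 = 0.1169 / 0.143 ≈ 0.8175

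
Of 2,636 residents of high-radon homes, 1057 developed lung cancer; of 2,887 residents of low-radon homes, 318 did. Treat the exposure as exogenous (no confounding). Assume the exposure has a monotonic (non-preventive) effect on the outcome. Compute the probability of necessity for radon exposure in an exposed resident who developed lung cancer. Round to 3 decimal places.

PN ≈ 0.725

p₁ = P(outcome | exposed) = 1057/2636 = 0.40099
p₀ = P(outcome | unexposed) = 318/2887 = 0.11015
Under exogeneity and monotonicity, PN = (p₁ − p₀) / p₁.
PN = (0.40099 − 0.11015) / 0.40099 = 0.29084 / 0.40099 ≈ 0.7253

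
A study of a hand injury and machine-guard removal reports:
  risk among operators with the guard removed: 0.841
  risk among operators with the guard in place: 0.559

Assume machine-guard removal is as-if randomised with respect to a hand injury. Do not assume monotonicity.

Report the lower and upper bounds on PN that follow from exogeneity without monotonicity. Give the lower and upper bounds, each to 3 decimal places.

Let p₁ = 0.841, p₀ = 0.559.
Under exogeneity alone the bounds on PN are max{0,(p₁−p₀)/p₁} ≤ PN ≤ min{1,(1−p₀)/p₁}.
  lower = (p₁ − p₀)/p₁ = 0.282 / 0.841 ≈ 0.3353
  upper = min{1, (1 − p₀)/p₁} = 0.441 / 0.841 ≈ 0.5244

0.335 ≤ PN ≤ 0.524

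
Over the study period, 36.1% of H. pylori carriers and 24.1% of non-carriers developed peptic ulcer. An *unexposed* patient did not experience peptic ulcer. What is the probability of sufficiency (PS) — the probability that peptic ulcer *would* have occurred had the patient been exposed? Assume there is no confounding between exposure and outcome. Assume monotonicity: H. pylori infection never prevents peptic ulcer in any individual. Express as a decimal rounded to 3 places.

p₁ = 0.361, p₀ = 0.241.
Under exogeneity and monotonicity, PS = (p₁ − p₀) / (1 − p₀).
PS = (0.361 − 0.241) / (1 − 0.241) = 0.12 / 0.759 ≈ 0.1581

PS ≈ 0.158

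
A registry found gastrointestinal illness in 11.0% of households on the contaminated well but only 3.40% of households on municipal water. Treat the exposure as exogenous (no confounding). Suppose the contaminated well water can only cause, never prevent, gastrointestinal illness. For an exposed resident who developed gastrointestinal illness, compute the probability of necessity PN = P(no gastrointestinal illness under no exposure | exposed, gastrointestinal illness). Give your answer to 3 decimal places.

PN ≈ 0.691

p₁ = 0.11, p₀ = 0.034.
Under exogeneity and monotonicity, PN = (p₁ − p₀) / p₁.
PN = (0.11 − 0.034) / 0.11 = 0.076 / 0.11 ≈ 0.6909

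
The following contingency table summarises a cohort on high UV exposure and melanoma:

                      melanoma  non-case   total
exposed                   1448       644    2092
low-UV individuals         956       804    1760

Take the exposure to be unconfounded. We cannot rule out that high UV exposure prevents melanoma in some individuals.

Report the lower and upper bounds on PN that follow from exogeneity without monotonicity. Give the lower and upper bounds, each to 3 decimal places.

0.215 ≤ PN ≤ 0.660

p₁ = P(outcome | exposed) = 1448/2092 = 0.69216
p₀ = P(outcome | unexposed) = 956/1760 = 0.54318
Under exogeneity alone the bounds on PN are max{0,(p₁−p₀)/p₁} ≤ PN ≤ min{1,(1−p₀)/p₁}.
  lower = (p₁ − p₀)/p₁ = 0.14898 / 0.69216 ≈ 0.2152
  upper = min{1, (1 − p₀)/p₁} = 0.45682 / 0.69216 ≈ 0.6600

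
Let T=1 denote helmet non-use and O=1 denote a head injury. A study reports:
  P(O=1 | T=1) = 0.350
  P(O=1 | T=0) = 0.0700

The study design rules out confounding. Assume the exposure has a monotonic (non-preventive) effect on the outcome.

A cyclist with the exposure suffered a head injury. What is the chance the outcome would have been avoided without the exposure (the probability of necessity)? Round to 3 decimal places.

PN ≈ 0.800

Let p₁ = 0.35, p₀ = 0.07.
Under exogeneity and monotonicity, PN = (p₁ − p₀) / p₁.
PN = (0.35 − 0.07) / 0.35 = 0.28 / 0.35 ≈ 0.8000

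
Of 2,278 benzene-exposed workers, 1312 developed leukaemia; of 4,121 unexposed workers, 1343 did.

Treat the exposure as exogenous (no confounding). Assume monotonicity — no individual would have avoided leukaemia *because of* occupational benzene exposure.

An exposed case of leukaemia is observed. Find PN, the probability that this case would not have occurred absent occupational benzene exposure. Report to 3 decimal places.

PN ≈ 0.434

p₁ = P(outcome | exposed) = 1312/2278 = 0.57594
p₀ = P(outcome | unexposed) = 1343/4121 = 0.32589
Under exogeneity and monotonicity, PN = (p₁ − p₀) / p₁.
PN = (0.57594 − 0.32589) / 0.57594 = 0.25005 / 0.57594 ≈ 0.4342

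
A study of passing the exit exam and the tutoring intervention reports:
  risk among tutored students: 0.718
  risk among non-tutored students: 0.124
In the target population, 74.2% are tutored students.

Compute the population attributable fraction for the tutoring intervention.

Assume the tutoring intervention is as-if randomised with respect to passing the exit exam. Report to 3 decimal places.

Let p₁ = 0.718, p₀ = 0.124.
Overall risk P(Y=1) = π·p₁ + (1−π)·p₀ = 0.742×0.718 + 0.258×0.124 = 0.56475.
Under exogeneity, PAF = [P(Y=1) − p₀] / P(Y=1).
PAF = (0.56475 − 0.124) / 0.56475 ≈ 0.7804

PAF ≈ 0.780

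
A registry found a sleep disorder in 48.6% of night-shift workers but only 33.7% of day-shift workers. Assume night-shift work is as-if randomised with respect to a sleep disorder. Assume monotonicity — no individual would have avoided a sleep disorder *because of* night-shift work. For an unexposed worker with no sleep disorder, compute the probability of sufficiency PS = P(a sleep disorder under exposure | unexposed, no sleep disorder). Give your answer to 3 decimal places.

p₁ = 0.486, p₀ = 0.337.
Under exogeneity and monotonicity, PS = (p₁ − p₀) / (1 − p₀).
PS = (0.486 − 0.337) / (1 − 0.337) = 0.149 / 0.663 ≈ 0.2247

PS ≈ 0.225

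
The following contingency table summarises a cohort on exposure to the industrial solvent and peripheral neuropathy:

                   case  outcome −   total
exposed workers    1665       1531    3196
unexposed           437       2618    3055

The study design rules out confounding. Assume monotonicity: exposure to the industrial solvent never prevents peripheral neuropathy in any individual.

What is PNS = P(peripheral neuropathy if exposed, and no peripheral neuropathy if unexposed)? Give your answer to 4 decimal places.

PNS ≈ 0.3779

p₁ = P(outcome | exposed) = 1665/3196 = 0.52096
p₀ = P(outcome | unexposed) = 437/3055 = 0.14304
Under exogeneity and monotonicity, PNS = p₁ − p₀.
PNS = 0.52096 − 0.14304 = 0.37792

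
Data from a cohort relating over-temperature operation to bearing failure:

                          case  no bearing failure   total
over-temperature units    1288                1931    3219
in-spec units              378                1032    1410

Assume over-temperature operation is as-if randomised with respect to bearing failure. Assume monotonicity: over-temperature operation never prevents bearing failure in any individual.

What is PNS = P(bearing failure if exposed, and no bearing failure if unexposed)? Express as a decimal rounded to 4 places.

PNS ≈ 0.1320

p₁ = P(outcome | exposed) = 1288/3219 = 0.40012
p₀ = P(outcome | unexposed) = 378/1410 = 0.26809
Under exogeneity and monotonicity, PNS = p₁ − p₀.
PNS = 0.40012 − 0.26809 = 0.13204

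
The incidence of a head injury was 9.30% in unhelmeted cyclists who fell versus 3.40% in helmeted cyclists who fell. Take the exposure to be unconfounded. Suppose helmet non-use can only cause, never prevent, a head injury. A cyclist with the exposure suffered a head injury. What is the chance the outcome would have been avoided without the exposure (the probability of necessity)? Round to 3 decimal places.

p₁ = 0.093, p₀ = 0.034.
Under exogeneity and monotonicity, PN = (p₁ − p₀) / p₁.
PN = (0.093 − 0.034) / 0.093 = 0.059 / 0.093 ≈ 0.6344

PN ≈ 0.634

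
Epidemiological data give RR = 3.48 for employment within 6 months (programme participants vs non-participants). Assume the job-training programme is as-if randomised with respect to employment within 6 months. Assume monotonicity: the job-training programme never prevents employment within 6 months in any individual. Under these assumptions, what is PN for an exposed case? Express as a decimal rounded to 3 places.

PN ≈ 0.713

Under exogeneity and monotonicity, PN = (RR − 1) / RR = 1 − 1/RR.
PN = (3.48 − 1) / 3.48 = 2.48 / 3.48 ≈ 0.7126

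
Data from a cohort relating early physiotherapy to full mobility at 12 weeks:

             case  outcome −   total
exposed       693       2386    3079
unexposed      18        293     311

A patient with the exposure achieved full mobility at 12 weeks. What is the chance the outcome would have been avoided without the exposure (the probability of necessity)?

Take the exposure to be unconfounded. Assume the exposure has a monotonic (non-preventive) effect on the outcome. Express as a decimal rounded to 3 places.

PN ≈ 0.743

p₁ = P(outcome | exposed) = 693/3079 = 0.22507
p₀ = P(outcome | unexposed) = 18/311 = 0.057878
Under exogeneity and monotonicity, PN = (p₁ − p₀)/p₁.
PN = (0.22507 − 0.057878) / 0.22507 ≈ 0.7428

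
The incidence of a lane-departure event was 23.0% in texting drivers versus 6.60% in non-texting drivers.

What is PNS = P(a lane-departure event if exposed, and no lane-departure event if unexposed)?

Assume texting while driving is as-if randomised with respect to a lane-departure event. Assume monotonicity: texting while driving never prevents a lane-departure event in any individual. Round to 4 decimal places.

p₁ = 0.23, p₀ = 0.066.
Under exogeneity and monotonicity, PNS = p₁ − p₀.
PNS = 0.23 − 0.066 = 0.164

PNS ≈ 0.1640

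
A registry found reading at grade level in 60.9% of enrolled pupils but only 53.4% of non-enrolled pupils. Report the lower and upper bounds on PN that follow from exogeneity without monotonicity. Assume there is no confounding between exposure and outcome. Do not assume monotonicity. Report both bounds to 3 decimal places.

0.123 ≤ PN ≤ 0.765

p₁ = 0.609, p₀ = 0.534.
Under exogeneity alone the bounds on PN are max{0,(p₁−p₀)/p₁} ≤ PN ≤ min{1,(1−p₀)/p₁}.
  lower = (p₁ − p₀)/p₁ = 0.075 / 0.609 ≈ 0.1232
  upper = min{1, (1 − p₀)/p₁} = 0.466 / 0.609 ≈ 0.7652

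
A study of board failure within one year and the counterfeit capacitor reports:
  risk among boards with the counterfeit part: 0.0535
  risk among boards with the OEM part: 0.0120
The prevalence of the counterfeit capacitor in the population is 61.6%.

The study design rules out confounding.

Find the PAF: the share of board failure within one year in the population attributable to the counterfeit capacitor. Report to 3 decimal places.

Let p₁ = 0.0535, p₀ = 0.012.
Overall risk P(Y=1) = π·p₁ + (1−π)·p₀ = 0.616×0.0535 + 0.384×0.012 = 0.037564.
Under exogeneity, PAF = [P(Y=1) − p₀] / P(Y=1).
PAF = (0.037564 − 0.012) / 0.037564 ≈ 0.6805

PAF ≈ 0.681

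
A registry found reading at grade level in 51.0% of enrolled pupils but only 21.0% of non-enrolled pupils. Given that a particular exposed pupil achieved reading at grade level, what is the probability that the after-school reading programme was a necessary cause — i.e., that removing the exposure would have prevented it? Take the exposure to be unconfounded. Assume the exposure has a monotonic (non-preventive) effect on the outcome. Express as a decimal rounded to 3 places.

p₁ = 0.51, p₀ = 0.21.
Under exogeneity and monotonicity, PN = (p₁ − p₀) / p₁.
PN = (0.51 − 0.21) / 0.51 = 0.3 / 0.51 ≈ 0.5882

PN ≈ 0.588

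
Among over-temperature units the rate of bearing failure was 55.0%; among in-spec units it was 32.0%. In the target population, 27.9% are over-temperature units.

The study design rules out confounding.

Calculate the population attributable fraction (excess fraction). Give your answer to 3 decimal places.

p₁ = 0.55, p₀ = 0.32.
Overall risk P(Y=1) = π·p₁ + (1−π)·p₀ = 0.279×0.55 + 0.721×0.32 = 0.38417.
Under exogeneity, PAF = [P(Y=1) − p₀] / P(Y=1).
PAF = (0.38417 − 0.32) / 0.38417 ≈ 0.1670

PAF ≈ 0.167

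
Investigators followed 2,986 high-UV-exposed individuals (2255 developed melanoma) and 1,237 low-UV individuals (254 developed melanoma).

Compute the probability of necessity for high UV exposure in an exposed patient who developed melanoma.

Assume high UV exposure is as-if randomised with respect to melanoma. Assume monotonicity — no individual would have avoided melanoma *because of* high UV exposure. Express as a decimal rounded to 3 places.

PN ≈ 0.728

p₁ = P(outcome | exposed) = 2255/2986 = 0.75519
p₀ = P(outcome | unexposed) = 254/1237 = 0.20534
Under exogeneity and monotonicity, PN = (p₁ − p₀) / p₁.
PN = (0.75519 − 0.20534) / 0.75519 = 0.54986 / 0.75519 ≈ 0.7281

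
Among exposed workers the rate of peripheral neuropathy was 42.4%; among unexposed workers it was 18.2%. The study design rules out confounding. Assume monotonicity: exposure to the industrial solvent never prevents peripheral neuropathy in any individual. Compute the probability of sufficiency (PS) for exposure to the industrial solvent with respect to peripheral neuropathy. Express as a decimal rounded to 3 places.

p₁ = 0.424, p₀ = 0.182.
Under exogeneity and monotonicity, PS = (p₁ − p₀) / (1 − p₀).
PS = (0.424 − 0.182) / (1 − 0.182) = 0.242 / 0.818 ≈ 0.2958

PS ≈ 0.296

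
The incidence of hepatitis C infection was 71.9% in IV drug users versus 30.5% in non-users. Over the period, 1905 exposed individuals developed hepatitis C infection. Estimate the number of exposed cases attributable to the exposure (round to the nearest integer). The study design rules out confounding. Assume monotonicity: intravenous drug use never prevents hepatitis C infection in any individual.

p₁ = 0.719, p₀ = 0.305.
PN = (p₁ − p₀)/p₁ = (0.719 − 0.305) / 0.719 ≈ 0.57580.
Attributable cases ≈ PN × (exposed cases) = 0.57580 × 1905 ≈ 1096.90.

about 1097 cases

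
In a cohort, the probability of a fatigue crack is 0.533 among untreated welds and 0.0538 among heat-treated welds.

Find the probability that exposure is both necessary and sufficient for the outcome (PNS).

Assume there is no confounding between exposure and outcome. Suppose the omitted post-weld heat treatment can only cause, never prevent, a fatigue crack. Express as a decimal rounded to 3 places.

Let p₁ = 0.533, p₀ = 0.0538.
Under exogeneity and monotonicity, PNS = p₁ − p₀.
PNS = 0.533 − 0.0538 = 0.4792

PNS ≈ 0.479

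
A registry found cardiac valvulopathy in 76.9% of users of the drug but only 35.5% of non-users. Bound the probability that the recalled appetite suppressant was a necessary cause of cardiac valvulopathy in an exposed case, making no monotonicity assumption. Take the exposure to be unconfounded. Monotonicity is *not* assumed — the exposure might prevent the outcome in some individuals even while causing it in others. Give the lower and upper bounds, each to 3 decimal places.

0.538 ≤ PN ≤ 0.839

p₁ = 0.769, p₀ = 0.355.
Under exogeneity alone the bounds on PN are max{0,(p₁−p₀)/p₁} ≤ PN ≤ min{1,(1−p₀)/p₁}.
  lower = (p₁ − p₀)/p₁ = 0.414 / 0.769 ≈ 0.5384
  upper = min{1, (1 − p₀)/p₁} = 0.645 / 0.769 ≈ 0.8388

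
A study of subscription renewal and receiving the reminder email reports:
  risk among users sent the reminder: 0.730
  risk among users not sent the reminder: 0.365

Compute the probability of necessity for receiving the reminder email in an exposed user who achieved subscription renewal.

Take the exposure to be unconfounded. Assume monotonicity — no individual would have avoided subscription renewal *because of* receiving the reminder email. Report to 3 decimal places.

PN ≈ 0.500

Let p₁ = 0.73, p₀ = 0.365.
Under exogeneity and monotonicity, PN = (p₁ − p₀) / p₁.
PN = (0.73 − 0.365) / 0.73 = 0.365 / 0.73 ≈ 0.5000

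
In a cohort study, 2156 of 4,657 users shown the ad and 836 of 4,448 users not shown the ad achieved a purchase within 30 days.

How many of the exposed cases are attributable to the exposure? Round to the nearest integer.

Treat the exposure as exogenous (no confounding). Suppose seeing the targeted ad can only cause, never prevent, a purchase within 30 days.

about 1281 cases

p₁ = P(outcome | exposed) = 2156/4657 = 0.46296
p₀ = P(outcome | unexposed) = 836/4448 = 0.18795
PN = (p₁ − p₀)/p₁ = (0.46296 − 0.18795) / 0.46296 ≈ 0.59403.
Attributable cases ≈ PN × (exposed cases) = 0.59403 × 2156 ≈ 1280.72.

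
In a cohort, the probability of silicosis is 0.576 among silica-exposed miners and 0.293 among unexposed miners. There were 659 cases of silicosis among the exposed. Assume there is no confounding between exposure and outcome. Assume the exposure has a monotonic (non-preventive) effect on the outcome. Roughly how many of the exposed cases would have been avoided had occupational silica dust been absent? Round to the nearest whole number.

Let p₁ = 0.576, p₀ = 0.293.
PN = (p₁ − p₀)/p₁ = (0.576 − 0.293) / 0.576 ≈ 0.49132.
Attributable cases ≈ PN × (exposed cases) = 0.49132 × 659 ≈ 323.78.

about 324 cases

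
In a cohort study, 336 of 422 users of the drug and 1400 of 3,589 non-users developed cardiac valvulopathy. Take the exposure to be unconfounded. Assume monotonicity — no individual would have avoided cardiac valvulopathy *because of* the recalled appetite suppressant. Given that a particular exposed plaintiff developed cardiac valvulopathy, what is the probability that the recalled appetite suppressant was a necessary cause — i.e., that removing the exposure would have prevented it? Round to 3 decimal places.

PN ≈ 0.510

p₁ = P(outcome | exposed) = 336/422 = 0.79621
p₀ = P(outcome | unexposed) = 1400/3589 = 0.39008
Under exogeneity and monotonicity, PN = (p₁ − p₀) / p₁.
PN = (0.79621 − 0.39008) / 0.79621 = 0.40613 / 0.79621 ≈ 0.5101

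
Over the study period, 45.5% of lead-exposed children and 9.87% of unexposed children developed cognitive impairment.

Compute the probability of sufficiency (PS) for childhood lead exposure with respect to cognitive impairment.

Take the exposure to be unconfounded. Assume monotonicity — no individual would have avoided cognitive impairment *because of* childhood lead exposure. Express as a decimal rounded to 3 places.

p₁ = 0.455, p₀ = 0.0987.
Under exogeneity and monotonicity, PS = (p₁ − p₀) / (1 − p₀).
PS = (0.455 − 0.0987) / (1 − 0.0987) = 0.3563 / 0.9013 ≈ 0.3953

PS ≈ 0.395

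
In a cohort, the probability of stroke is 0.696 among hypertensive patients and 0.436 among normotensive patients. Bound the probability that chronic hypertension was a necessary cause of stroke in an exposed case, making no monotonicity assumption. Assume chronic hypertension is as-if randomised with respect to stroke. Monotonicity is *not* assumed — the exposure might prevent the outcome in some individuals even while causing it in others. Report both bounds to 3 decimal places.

Let p₁ = 0.696, p₀ = 0.436.
Under exogeneity alone the bounds on PN are max{0,(p₁−p₀)/p₁} ≤ PN ≤ min{1,(1−p₀)/p₁}.
  lower = (p₁ − p₀)/p₁ = 0.26 / 0.696 ≈ 0.3736
  upper = min{1, (1 − p₀)/p₁} = 0.564 / 0.696 ≈ 0.8103

0.374 ≤ PN ≤ 0.810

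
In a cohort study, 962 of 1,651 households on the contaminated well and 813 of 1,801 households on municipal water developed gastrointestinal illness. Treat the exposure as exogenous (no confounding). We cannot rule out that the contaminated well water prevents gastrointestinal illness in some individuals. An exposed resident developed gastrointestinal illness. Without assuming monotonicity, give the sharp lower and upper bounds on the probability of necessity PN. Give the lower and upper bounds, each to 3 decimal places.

0.225 ≤ PN ≤ 0.941

p₁ = P(outcome | exposed) = 962/1651 = 0.58268
p₀ = P(outcome | unexposed) = 813/1801 = 0.45142
Under exogeneity alone the bounds on PN are max{0,(p₁−p₀)/p₁} ≤ PN ≤ min{1,(1−p₀)/p₁}.
  lower = (p₁ − p₀)/p₁ = 0.13126 / 0.58268 ≈ 0.2253
  upper = min{1, (1 − p₀)/p₁} = 0.54858 / 0.58268 ≈ 0.9415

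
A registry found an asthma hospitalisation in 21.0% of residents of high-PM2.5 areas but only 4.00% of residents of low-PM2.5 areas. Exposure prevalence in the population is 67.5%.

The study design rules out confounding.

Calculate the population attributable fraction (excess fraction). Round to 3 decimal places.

p₁ = 0.21, p₀ = 0.04.
Overall risk P(Y=1) = π·p₁ + (1−π)·p₀ = 0.675×0.21 + 0.325×0.04 = 0.15475.
Under exogeneity, PAF = [P(Y=1) − p₀] / P(Y=1).
PAF = (0.15475 − 0.04) / 0.15475 ≈ 0.7415

PAF ≈ 0.742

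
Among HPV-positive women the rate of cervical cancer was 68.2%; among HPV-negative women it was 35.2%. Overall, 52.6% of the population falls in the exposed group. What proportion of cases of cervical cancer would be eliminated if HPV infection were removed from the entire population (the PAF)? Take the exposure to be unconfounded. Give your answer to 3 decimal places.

PAF ≈ 0.330

p₁ = 0.682, p₀ = 0.352.
Overall risk P(Y=1) = π·p₁ + (1−π)·p₀ = 0.526×0.682 + 0.474×0.352 = 0.52558.
Under exogeneity, PAF = [P(Y=1) − p₀] / P(Y=1).
PAF = (0.52558 − 0.352) / 0.52558 ≈ 0.3303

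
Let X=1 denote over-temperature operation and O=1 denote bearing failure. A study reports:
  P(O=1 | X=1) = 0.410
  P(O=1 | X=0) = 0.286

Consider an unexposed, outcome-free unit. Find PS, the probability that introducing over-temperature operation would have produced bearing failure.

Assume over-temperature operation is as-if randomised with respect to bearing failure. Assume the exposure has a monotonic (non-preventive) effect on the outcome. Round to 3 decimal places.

Let p₁ = 0.41, p₀ = 0.286.
Under exogeneity and monotonicity, PS = (p₁ − p₀) / (1 − p₀).
PS = (0.41 − 0.286) / (1 − 0.286) = 0.124 / 0.714 ≈ 0.1737

PS ≈ 0.174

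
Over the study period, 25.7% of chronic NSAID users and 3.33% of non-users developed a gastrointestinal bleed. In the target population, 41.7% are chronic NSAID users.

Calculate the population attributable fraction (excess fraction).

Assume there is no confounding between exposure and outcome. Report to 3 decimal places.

PAF ≈ 0.737

p₁ = 0.257, p₀ = 0.0333.
Overall risk P(Y=1) = π·p₁ + (1−π)·p₀ = 0.417×0.257 + 0.583×0.0333 = 0.12658.
Under exogeneity, PAF = [P(Y=1) − p₀] / P(Y=1).
PAF = (0.12658 − 0.0333) / 0.12658 ≈ 0.7369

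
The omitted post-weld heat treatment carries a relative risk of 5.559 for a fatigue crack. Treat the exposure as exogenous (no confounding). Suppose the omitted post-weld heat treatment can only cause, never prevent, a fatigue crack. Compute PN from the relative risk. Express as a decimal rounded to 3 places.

Under exogeneity and monotonicity, PN = (RR − 1) / RR = 1 − 1/RR.
PN = (5.559 − 1) / 5.559 = 4.559 / 5.559 ≈ 0.8201

PN ≈ 0.820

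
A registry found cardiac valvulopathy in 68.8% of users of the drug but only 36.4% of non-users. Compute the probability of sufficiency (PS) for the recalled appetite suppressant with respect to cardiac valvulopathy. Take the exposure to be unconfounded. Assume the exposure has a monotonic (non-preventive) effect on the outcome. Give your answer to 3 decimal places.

PS ≈ 0.509

p₁ = 0.688, p₀ = 0.364.
Under exogeneity and monotonicity, PS = (p₁ − p₀) / (1 − p₀).
PS = (0.688 − 0.364) / (1 − 0.364) = 0.324 / 0.636 ≈ 0.5094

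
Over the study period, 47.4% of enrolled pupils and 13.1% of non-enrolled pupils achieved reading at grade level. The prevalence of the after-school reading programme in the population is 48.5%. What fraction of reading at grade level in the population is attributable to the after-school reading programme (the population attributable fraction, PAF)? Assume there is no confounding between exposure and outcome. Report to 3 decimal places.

PAF ≈ 0.559

p₁ = 0.474, p₀ = 0.131.
Overall risk P(Y=1) = π·p₁ + (1−π)·p₀ = 0.485×0.474 + 0.515×0.131 = 0.29735.
Under exogeneity, PAF = [P(Y=1) − p₀] / P(Y=1).
PAF = (0.29735 − 0.131) / 0.29735 ≈ 0.5594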